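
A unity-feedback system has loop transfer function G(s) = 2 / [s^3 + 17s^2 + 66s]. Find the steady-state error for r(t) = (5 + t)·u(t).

33

Lowest-order denominator term is 66s, so the open loop has 1 pole at the origin → type 1 system. Taking each input component in turn:
  • 5: tracked with zero error.
  • t: e_ss = 1/K_v with K_v=1/33 → 33.
Total e_ss = 33.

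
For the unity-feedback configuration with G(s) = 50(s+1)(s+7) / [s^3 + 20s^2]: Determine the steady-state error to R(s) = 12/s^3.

The denominator has no term below 20s^2 — 2 poles at s=0, type 2.
K_a = lim_{s→0} s^2·G(s) = 50·1·7 / 20 = 17.5.
r(t) = 6t^2 gives R(s) = 12/s^3.
e_ss = 12/K_a = 12/17.5 = 24/35.

24/35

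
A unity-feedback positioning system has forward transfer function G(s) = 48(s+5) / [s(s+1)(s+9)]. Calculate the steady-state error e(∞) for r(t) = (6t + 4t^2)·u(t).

System type = 1 (one pole at s=0). Taking each input component in turn:
  • 6t: e_ss = 6/K_v with K_v=80/3 → 0.225.
  • 4t^2: a type-1 system cannot track it, e_ss → ∞.
The unbounded component dominates.

infinity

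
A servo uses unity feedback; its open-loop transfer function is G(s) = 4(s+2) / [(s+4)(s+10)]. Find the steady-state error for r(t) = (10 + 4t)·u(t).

infinity

System type = 0 (no poles at s=0). Treating each term separately:
  • 10: e_ss = 10/(1+K_p) with K_p=0.2 → 25/3.
  • 4t: a type-0 system cannot track it, e_ss → ∞.
The unbounded component dominates.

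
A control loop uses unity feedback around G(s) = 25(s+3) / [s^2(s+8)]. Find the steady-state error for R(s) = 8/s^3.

System type = 2 (two poles at s=0).
K_a = lim_{s→0} s^2·G(s) = 25·3 / (8) = 9.375.
r(t) = 4t^2 gives R(s) = 8/s^3.
e_ss = 8/K_a = 8/9.375 = 64/75.

64/75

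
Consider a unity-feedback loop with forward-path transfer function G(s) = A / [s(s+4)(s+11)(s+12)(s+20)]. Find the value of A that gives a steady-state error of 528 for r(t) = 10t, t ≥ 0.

One free integrator in G(s): this is a type 1 system.
K_v = lim_{s→0} s·G(s) = A / (4·11·12·20) = (1/10560)·A.
e_ss = 10/K_v = 528 ⇒ K_v = 5/264 ⇒ A = (5/264)/(1/10560) = 200.

200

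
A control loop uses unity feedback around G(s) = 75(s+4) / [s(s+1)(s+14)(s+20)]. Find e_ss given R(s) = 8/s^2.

One free integrator in G(s): this is a type 1 system.
K_v = lim_{s→0} s·G(s) = 75·4 / (1·14·20) = 15/14.
e_ss = 8/K_v = 8/(15/14) = 112/15.

112/15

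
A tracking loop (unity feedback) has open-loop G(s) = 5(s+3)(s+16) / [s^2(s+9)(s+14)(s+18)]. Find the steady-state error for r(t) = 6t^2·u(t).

System type = 2 (two poles at s=0).
K_a = lim_{s→0} s^2·G(s) = 5·3·16 / (9·14·18) = 20/189.
r(t) = 6t^2 gives R(s) = 12/s^3.
e_ss = 12/K_a = 12/(20/189) = 113.4.

113.4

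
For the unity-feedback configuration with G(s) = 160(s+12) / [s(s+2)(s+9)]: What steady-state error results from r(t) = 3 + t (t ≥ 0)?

3/320

One free integrator in G(s): this is a type 1 system. By superposition:
  • 3: tracked with zero error.
  • t: e_ss = 1/K_v with K_v=320/3 → 3/320.
Total e_ss = 3/320.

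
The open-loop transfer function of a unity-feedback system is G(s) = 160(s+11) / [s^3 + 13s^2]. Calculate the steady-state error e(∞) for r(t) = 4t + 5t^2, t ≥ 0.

13/176

Factoring s^2 from the denominator leaves a polynomial with constant term 13, so the system is type 2. Treating each term separately:
  • 4t: tracked with zero error.
  • 5t^2: e_ss = 10/K_a with K_a=1760/13 → 13/176.
Total e_ss = 13/176.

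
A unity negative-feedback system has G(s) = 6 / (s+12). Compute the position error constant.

0.5

System type = 0 (no poles at s=0).
K_p = lim_{s→0} G(s) = 6 / (12) = 0.5.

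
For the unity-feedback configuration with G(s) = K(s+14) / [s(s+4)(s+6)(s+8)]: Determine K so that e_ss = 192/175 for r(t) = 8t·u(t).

G(s) has one factor of s in the denominator, so the system is type 1.
K_v = lim_{s→0} s·G(s) = K·14 / (4·6·8) = (7/96)·K.
e_ss = 8/K_v = 192/175 ⇒ K_v = 175/24 ⇒ K = (175/24)/(7/96) = 100.

100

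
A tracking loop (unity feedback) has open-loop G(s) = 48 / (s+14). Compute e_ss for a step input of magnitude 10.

No free integrators in G(s): this is a type 0 system.
K_p = lim_{s→0} G(s) = 48 / (14) = 24/7.
e_ss = 10/(1 + K_p) = 10/(31/7) = 70/31.

70/31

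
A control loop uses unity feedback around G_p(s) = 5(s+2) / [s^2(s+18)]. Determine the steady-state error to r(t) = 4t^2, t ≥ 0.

14.4

System type = 2 (two poles at s=0).
K_a = lim_{s→0} s^2·G_p(s) = 5·2 / (18) = 5/9.
r(t) = 4t^2 gives R(s) = 8/s^3.
e_ss = 8/K_a = 8/(5/9) = 14.4.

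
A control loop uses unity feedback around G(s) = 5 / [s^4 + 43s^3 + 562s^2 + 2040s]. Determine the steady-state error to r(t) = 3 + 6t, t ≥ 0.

2448

Factoring s from the denominator leaves a polynomial with constant term 2040, so the system is type 1. Treating each term separately:
  • 3: tracked with zero error.
  • 6t: e_ss = 6/K_v with K_v=1/408 → 2448.
Total e_ss = 2448.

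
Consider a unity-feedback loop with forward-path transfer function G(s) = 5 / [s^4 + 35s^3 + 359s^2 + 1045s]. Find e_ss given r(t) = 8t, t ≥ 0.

The denominator has no term below 1045s — 1 pole at s=0, type 1.
K_v = lim_{s→0} s·G(s) = 5 / 1045 = 1/209.
e_ss = 8/K_v = 8/(1/209) = 1672.

1672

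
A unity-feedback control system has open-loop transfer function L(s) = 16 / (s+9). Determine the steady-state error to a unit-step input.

No free integrators in L(s): this is a type 0 system.
K_p = lim_{s→0} L(s) = 16 / (9) = 16/9.
e_ss = 1/(1 + K_p) = 1/(25/9) = 0.36.

0.36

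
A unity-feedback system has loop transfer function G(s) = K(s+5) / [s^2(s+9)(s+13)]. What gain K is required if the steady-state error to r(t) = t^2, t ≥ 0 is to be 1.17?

G(s) has two factors of s in the denominator, so the system is type 2.
K_a = lim_{s→0} s^2·G(s) = K·5 / (9·13) = (5/117)·K.
e_ss = 2/K_a = 1.17 ⇒ K_a = 200/117 ⇒ K = (200/117)/(5/117) = 40.

40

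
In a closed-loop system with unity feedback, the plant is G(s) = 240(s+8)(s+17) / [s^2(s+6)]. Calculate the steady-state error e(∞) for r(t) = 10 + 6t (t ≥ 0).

0

The open loop has two poles at the origin → type 2 system. By superposition:
  • 10: tracked with zero error.
  • 6t: tracked with zero error.
Total e_ss = 0.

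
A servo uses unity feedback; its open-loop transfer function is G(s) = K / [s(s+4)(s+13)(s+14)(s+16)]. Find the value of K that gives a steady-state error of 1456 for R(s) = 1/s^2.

One free integrator in G(s): this is a type 1 system.
K_v = lim_{s→0} s·G(s) = K / (4·13·14·16) = (1/11648)·K.
e_ss = 1/K_v = 1456 ⇒ K_v = 1/1456 ⇒ K = (1/1456)/(1/11648) = 8.

8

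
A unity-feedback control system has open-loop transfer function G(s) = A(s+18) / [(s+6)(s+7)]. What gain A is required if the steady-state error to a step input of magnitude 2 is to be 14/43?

System type = 0 (no poles at s=0).
K_p = lim_{s→0} G(s) = A·18 / (6·7) = (3/7)·A.
e_ss = 2/(1 + K_p) = 14/43 ⇒ 1 + (3/7)·A = 43/7 ⇒ A = 12.

12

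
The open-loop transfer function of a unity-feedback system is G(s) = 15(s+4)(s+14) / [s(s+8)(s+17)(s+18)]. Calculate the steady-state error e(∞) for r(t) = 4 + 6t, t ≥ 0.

System type = 1 (one pole at s=0). Taking each input component in turn:
  • 4: tracked with zero error.
  • 6t: e_ss = 6/K_v with K_v=35/102 → 612/35.
Total e_ss = 612/35.

612/35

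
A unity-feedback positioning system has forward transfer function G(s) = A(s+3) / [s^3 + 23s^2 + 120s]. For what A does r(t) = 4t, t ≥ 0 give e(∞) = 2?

The denominator has no term below 120s — 1 pole at s=0, type 1.
K_v = lim_{s→0} s·G(s) = A·3 / 120 = 0.025·A.
e_ss = 4/K_v = 2 ⇒ K_v = 2 ⇒ A = 2/0.025 = 80.

80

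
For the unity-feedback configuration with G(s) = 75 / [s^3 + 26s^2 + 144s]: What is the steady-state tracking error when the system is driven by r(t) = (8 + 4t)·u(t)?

7.68

Lowest-order denominator term is 144s, so the open loop has 1 pole at the origin → type 1 system. Treating each term separately:
  • 8: tracked with zero error.
  • 4t: e_ss = 4/K_v with K_v=25/48 → 7.68.
Total e_ss = 7.68.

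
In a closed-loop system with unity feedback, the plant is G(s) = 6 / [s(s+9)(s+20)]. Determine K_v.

The open loop has one pole at the origin → type 1 system.
K_v = lim_{s→0} s·G(s) = 6 / (9·20) = 1/30.

1/30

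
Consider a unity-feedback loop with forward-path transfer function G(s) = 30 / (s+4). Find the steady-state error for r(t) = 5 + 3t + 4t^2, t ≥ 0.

infinity

System type = 0 (no poles at s=0). By superposition:
  • 5: e_ss = 5/(1+K_p) with K_p=7.5 → 10/17.
  • 3t: a type-0 system cannot track it, e_ss → ∞.
  • 4t^2: a type-0 system cannot track it, e_ss → ∞.
The unbounded component dominates.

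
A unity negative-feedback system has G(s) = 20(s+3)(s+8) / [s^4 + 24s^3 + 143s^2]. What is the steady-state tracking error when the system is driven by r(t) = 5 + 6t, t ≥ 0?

0

The denominator has no term below 143s^2 — 2 poles at s=0, type 2. Treating each term separately:
  • 5: tracked with zero error.
  • 6t: tracked with zero error.
Total e_ss = 0.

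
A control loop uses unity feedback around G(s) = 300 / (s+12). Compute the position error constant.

G(s) has no factors of s in the denominator, so the system is type 0.
K_p = lim_{s→0} G(s) = 300 / (12) = 25.

25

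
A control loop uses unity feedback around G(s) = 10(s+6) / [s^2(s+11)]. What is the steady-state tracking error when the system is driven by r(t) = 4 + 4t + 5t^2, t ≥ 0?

Two free integrators in G(s): this is a type 2 system. Treating each term separately:
  • 4: tracked with zero error.
  • 4t: tracked with zero error.
  • 5t^2: e_ss = 10/K_a with K_a=60/11 → 11/6.
Total e_ss = 11/6.

11/6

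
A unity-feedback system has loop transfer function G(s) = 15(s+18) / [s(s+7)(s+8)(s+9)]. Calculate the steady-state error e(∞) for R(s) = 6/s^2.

System type = 1 (one pole at s=0).
K_v = lim_{s→0} s·G(s) = 15·18 / (7·8·9) = 15/28.
e_ss = 6/K_v = 6/(15/28) = 11.2.

11.2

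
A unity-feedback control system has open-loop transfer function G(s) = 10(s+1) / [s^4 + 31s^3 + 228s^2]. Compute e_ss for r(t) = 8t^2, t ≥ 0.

364.8

Factoring s^2 from the denominator leaves a polynomial with constant term 228, so the system is type 2.
K_a = lim_{s→0} s^2·G(s) = 10·1 / 228 = 5/114.
r(t) = 8t^2 gives R(s) = 16/s^3.
e_ss = 16/K_a = 16/(5/114) = 364.8.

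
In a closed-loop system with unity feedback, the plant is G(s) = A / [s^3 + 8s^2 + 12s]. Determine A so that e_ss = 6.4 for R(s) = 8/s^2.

Lowest-order denominator term is 12s, so the open loop has 1 pole at the origin → type 1 system.
K_v = lim_{s→0} s·G(s) = A / 12 = (1/12)·A.
e_ss = 8/K_v = 6.4 ⇒ K_v = 1.25 ⇒ A = 1.25/(1/12) = 15.

15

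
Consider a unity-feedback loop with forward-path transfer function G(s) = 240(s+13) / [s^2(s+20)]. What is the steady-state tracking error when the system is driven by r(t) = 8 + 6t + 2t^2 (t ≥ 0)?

1/39

System type = 2 (two poles at s=0). Treating each term separately:
  • 8: tracked with zero error.
  • 6t: tracked with zero error.
  • 2t^2: e_ss = 4/K_a with K_a=156 → 1/39.
Total e_ss = 1/39.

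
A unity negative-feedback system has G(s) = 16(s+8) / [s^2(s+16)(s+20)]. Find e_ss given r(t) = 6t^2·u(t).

30

G(s) has two factors of s in the denominator, so the system is type 2.
K_a = lim_{s→0} s^2·G(s) = 16·8 / (16·20) = 0.4.
r(t) = 6t^2 gives R(s) = 12/s^3.
e_ss = 12/K_a = 12/0.4 = 30.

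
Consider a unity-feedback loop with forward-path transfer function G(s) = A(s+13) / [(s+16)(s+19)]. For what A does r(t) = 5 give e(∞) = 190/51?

System type = 0 (no poles at s=0).
K_p = lim_{s→0} G(s) = A·13 / (16·19) = (13/304)·A.
e_ss = 5/(1 + K_p) = 190/51 ⇒ 1 + (13/304)·A = 51/38 ⇒ A = 8.

8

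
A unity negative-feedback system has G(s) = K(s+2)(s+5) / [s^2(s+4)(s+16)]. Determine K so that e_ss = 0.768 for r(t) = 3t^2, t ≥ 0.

50

G(s) has two factors of s in the denominator, so the system is type 2.
K_a = lim_{s→0} s^2·G(s) = K·2·5 / (4·16) = (5/32)·K.
e_ss = 6/K_a = 0.768 ⇒ K_a = 7.8125 ⇒ K = 7.8125/(5/32) = 50.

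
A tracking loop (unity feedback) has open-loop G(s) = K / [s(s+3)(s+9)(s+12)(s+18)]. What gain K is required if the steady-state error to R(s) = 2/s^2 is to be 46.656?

250

The open loop has one pole at the origin → type 1 system.
K_v = lim_{s→0} s·G(s) = K / (3·9·12·18) = (1/5832)·K.
e_ss = 2/K_v = 46.656 ⇒ K_v = 125/2916 ⇒ K = (125/2916)/(1/5832) = 250.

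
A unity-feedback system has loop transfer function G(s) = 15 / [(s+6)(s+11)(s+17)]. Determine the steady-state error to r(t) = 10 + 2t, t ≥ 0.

No free integrators in G(s): this is a type 0 system. Treating each term separately:
  • 10: e_ss = 10/(1+K_p) with K_p=5/374 → 3740/379.
  • 2t: a type-0 system cannot track it, e_ss → ∞.
The unbounded component dominates.

infinity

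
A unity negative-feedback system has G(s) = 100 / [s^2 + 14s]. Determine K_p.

K_p = lim_{s→0} G(s); with 1 pole at the origin the limit diverges, so K_p = ∞.

infinity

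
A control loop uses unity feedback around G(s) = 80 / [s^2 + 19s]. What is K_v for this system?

Factoring s from the denominator leaves a polynomial with constant term 19, so the system is type 1.
K_v = lim_{s→0} s·G(s) = 80 / 19 = 80/19.

80/19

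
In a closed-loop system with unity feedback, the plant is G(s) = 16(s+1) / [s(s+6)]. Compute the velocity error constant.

System type = 1 (one pole at s=0).
K_v = lim_{s→0} s·G(s) = 16·1 / (6) = 8/3.

8/3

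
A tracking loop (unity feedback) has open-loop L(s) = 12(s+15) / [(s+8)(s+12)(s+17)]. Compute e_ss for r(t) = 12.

1632/151

System type = 0 (no poles at s=0).
K_p = lim_{s→0} L(s) = 12·15 / (8·12·17) = 15/136.
e_ss = 12/(1 + K_p) = 12/(151/136) = 1632/151.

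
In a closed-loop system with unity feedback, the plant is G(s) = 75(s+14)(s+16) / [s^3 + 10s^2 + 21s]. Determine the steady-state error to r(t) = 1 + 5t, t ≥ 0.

Lowest-order denominator term is 21s, so the open loop has 1 pole at the origin → type 1 system. Taking each input component in turn:
  • 1: tracked with zero error.
  • 5t: e_ss = 5/K_v with K_v=800 → 1/160.
Total e_ss = 1/160.

1/160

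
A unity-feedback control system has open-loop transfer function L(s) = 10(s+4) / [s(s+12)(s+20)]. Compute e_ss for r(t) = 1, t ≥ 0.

L(s) has one factor of s in the denominator, so the system is type 1.
K_p = ∞ for a type-1 system; e_ss to a step is zero.

0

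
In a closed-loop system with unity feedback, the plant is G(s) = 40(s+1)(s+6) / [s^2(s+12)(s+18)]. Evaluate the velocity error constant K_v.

K_v = lim_{s→0} s·G(s); with 2 poles at the origin the limit diverges, so K_v = ∞.

infinity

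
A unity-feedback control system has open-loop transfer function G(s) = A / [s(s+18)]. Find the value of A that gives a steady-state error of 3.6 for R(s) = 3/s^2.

G(s) has one factor of s in the denominator, so the system is type 1.
K_v = lim_{s→0} s·G(s) = A / (18) = (1/18)·A.
e_ss = 3/K_v = 3.6 ⇒ K_v = 5/6 ⇒ A = (5/6)/(1/18) = 15.

15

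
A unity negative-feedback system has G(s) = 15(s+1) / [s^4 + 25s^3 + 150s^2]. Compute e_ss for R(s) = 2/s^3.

20

The denominator has no term below 150s^2 — 2 poles at s=0, type 2.
K_a = lim_{s→0} s^2·G(s) = 15·1 / 150 = 0.1.
r(t) = t^2 gives R(s) = 2/s^3.
e_ss = 2/K_a = 2/0.1 = 20.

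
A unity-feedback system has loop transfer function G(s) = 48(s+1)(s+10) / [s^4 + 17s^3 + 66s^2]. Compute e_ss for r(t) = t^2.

0.275

The denominator has no term below 66s^2 — 2 poles at s=0, type 2.
K_a = lim_{s→0} s^2·G(s) = 48·1·10 / 66 = 80/11.
r(t) = t^2 gives R(s) = 2/s^3.
e_ss = 2/K_a = 2/(80/11) = 0.275.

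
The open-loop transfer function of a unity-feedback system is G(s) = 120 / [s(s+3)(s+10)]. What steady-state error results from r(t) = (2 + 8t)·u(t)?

2

The open loop has one pole at the origin → type 1 system. Treating each term separately:
  • 2: tracked with zero error.
  • 8t: e_ss = 8/K_v with K_v=4 → 2.
Total e_ss = 2.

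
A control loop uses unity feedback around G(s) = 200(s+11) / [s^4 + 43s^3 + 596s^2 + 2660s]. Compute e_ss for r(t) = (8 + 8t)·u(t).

532/55

Lowest-order denominator term is 2660s, so the open loop has 1 pole at the origin → type 1 system. Treating each term separately:
  • 8: tracked with zero error.
  • 8t: e_ss = 8/K_v with K_v=110/133 → 532/55.
Total e_ss = 532/55.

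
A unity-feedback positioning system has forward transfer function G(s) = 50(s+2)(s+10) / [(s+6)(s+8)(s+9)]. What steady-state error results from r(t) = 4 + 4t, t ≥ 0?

No free integrators in G(s): this is a type 0 system. Taking each input component in turn:
  • 4: e_ss = 4/(1+K_p) with K_p=125/54 → 216/179.
  • 4t: a type-0 system cannot track it, e_ss → ∞.
The unbounded component dominates.

infinity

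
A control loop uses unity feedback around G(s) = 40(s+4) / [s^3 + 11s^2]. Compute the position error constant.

K_p = lim_{s→0} G(s); with 2 poles at the origin the limit diverges, so K_p = ∞.

infinity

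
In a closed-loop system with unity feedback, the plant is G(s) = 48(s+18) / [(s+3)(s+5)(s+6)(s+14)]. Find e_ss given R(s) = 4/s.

G(s) has no factors of s in the denominator, so the system is type 0.
K_p = lim_{s→0} G(s) = 48·18 / (3·5·6·14) = 24/35.
e_ss = 4/(1 + K_p) = 4/(59/35) = 140/59.

140/59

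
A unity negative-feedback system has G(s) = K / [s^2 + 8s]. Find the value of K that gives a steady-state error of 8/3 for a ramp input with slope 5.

Factoring s from the denominator leaves a polynomial with constant term 8, so the system is type 1.
K_v = lim_{s→0} s·G(s) = K / 8 = 0.125·K.
e_ss = 5/K_v = 8/3 ⇒ K_v = 1.875 ⇒ K = 1.875/0.125 = 15.

15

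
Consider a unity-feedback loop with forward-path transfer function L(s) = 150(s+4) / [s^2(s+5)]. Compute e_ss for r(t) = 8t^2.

2/15

Two free integrators in L(s): this is a type 2 system.
K_a = lim_{s→0} s^2·L(s) = 150·4 / (5) = 120.
r(t) = 8t^2 gives R(s) = 16/s^3.
e_ss = 16/K_a = 16/120 = 2/15.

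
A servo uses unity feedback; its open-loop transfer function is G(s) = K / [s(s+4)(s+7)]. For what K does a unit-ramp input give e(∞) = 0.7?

System type = 1 (one pole at s=0).
K_v = lim_{s→0} s·G(s) = K / (4·7) = (1/28)·K.
e_ss = 1/K_v = 0.7 ⇒ K_v = 10/7 ⇒ K = (10/7)/(1/28) = 40.

40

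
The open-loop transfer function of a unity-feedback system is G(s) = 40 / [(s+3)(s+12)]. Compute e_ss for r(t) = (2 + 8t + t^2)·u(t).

G(s) has no factors of s in the denominator, so the system is type 0. Taking each input component in turn:
  • 2: e_ss = 2/(1+K_p) with K_p=10/9 → 18/19.
  • 8t: a type-0 system cannot track it, e_ss → ∞.
  • t^2: a type-0 system cannot track it, e_ss → ∞.
The unbounded component dominates.

infinity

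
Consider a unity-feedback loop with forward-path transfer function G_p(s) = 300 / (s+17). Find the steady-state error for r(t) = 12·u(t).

204/317

G_p(s) has no factors of s in the denominator, so the system is type 0.
K_p = lim_{s→0} G_p(s) = 300 / (17) = 300/17.
e_ss = 12/(1 + K_p) = 12/(317/17) = 204/317.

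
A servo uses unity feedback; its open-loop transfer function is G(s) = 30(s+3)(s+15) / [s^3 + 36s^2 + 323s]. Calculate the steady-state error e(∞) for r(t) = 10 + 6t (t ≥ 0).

323/225

Lowest-order denominator term is 323s, so the open loop has 1 pole at the origin → type 1 system. Treating each term separately:
  • 10: tracked with zero error.
  • 6t: e_ss = 6/K_v with K_v=1350/323 → 323/225.
Total e_ss = 323/225.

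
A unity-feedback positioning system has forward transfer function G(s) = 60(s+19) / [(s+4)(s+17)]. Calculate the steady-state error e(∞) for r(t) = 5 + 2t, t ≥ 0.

infinity

G(s) has no factors of s in the denominator, so the system is type 0. By superposition:
  • 5: e_ss = 5/(1+K_p) with K_p=285/17 → 85/302.
  • 2t: a type-0 system cannot track it, e_ss → ∞.
The unbounded component dominates.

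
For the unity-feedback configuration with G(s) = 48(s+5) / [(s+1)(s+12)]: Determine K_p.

20

No free integrators in G(s): this is a type 0 system.
K_p = lim_{s→0} G(s) = 48·5 / (1·12) = 20.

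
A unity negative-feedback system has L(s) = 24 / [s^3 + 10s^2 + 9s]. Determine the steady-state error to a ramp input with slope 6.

The denominator has no term below 9s — 1 pole at s=0, type 1.
K_v = lim_{s→0} s·L(s) = 24 / 9 = 8/3.
e_ss = 6/K_v = 6/(8/3) = 2.25.

2.25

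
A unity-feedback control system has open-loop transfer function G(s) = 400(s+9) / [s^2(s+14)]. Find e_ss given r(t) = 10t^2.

7/90

G(s) has two factors of s in the denominator, so the system is type 2.
K_a = lim_{s→0} s^2·G(s) = 400·9 / (14) = 1800/7.
r(t) = 10t^2 gives R(s) = 20/s^3.
e_ss = 20/K_a = 20/(1800/7) = 7/90.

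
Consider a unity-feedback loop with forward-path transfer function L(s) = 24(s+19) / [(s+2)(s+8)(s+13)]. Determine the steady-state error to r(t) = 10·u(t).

260/83

System type = 0 (no poles at s=0).
K_p = lim_{s→0} L(s) = 24·19 / (2·8·13) = 57/26.
e_ss = 10/(1 + K_p) = 10/(83/26) = 260/83.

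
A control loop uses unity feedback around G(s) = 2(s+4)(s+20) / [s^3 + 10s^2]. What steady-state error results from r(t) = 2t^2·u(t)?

0.25

Lowest-order denominator term is 10s^2, so the open loop has 2 poles at the origin → type 2 system.
K_a = lim_{s→0} s^2·G(s) = 2·4·20 / 10 = 16.
r(t) = 2t^2 gives R(s) = 4/s^3.
e_ss = 4/K_a = 4/16 = 0.25.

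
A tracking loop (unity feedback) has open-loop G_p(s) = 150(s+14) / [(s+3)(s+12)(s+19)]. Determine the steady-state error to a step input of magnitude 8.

No free integrators in G_p(s): this is a type 0 system.
K_p = lim_{s→0} G_p(s) = 150·14 / (3·12·19) = 175/57.
e_ss = 8/(1 + K_p) = 8/(232/57) = 57/29.

57/29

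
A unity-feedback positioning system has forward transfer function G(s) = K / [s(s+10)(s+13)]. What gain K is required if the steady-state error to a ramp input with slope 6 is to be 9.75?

80

One free integrator in G(s): this is a type 1 system.
K_v = lim_{s→0} s·G(s) = K / (10·13) = (1/130)·K.
e_ss = 6/K_v = 9.75 ⇒ K_v = 8/13 ⇒ K = (8/13)/(1/130) = 80.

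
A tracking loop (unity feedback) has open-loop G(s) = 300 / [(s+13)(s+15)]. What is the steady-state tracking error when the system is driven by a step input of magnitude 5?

No free integrators in G(s): this is a type 0 system.
K_p = lim_{s→0} G(s) = 300 / (13·15) = 20/13.
e_ss = 5/(1 + K_p) = 5/(33/13) = 65/33.

65/33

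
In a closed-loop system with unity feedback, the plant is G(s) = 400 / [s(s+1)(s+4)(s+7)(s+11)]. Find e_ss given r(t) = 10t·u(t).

7.7

System type = 1 (one pole at s=0).
K_v = lim_{s→0} s·G(s) = 400 / (1·4·7·11) = 100/77.
e_ss = 10/K_v = 10/(100/77) = 7.7.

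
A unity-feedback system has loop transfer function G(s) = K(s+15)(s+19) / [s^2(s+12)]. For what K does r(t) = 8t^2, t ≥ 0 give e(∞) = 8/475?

Two free integrators in G(s): this is a type 2 system.
K_a = lim_{s→0} s^2·G(s) = K·15·19 / (12) = 23.75·K.
e_ss = 16/K_a = 8/475 ⇒ K_a = 950 ⇒ K = 950/23.75 = 40.

40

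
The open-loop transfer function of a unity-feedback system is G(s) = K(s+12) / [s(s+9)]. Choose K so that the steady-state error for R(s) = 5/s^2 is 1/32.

One free integrator in G(s): this is a type 1 system.
K_v = lim_{s→0} s·G(s) = K·12 / (9) = (4/3)·K.
e_ss = 5/K_v = 1/32 ⇒ K_v = 160 ⇒ K = 160/(4/3) = 120.

120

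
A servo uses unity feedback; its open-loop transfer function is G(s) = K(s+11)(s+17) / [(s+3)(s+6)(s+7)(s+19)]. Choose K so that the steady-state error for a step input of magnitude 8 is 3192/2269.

System type = 0 (no poles at s=0).
K_p = lim_{s→0} G(s) = K·11·17 / (3·6·7·19) = (187/2394)·K.
e_ss = 8/(1 + K_p) = 3192/2269 ⇒ 1 + (187/2394)·K = 2269/399 ⇒ K = 60.

60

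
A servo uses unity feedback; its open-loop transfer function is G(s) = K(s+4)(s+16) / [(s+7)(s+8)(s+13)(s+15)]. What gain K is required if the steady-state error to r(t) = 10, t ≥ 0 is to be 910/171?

No free integrators in G(s): this is a type 0 system.
K_p = lim_{s→0} G(s) = K·4·16 / (7·8·13·15) = (8/1365)·K.
e_ss = 10/(1 + K_p) = 910/171 ⇒ 1 + (8/1365)·K = 171/91 ⇒ K = 150.

150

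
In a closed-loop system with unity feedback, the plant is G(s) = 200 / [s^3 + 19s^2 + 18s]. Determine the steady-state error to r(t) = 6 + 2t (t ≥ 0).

Lowest-order denominator term is 18s, so the open loop has 1 pole at the origin → type 1 system. Treating each term separately:
  • 6: tracked with zero error.
  • 2t: e_ss = 2/K_v with K_v=100/9 → 0.18.
Total e_ss = 0.18.

0.18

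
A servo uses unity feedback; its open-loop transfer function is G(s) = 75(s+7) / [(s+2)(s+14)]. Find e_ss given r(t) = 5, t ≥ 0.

20/79

System type = 0 (no poles at s=0).
K_p = lim_{s→0} G(s) = 75·7 / (2·14) = 18.75.
e_ss = 5/(1 + K_p) = 5/19.75 = 20/79.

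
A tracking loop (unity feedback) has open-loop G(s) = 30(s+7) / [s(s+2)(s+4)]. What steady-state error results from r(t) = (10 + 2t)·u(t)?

8/105

The open loop has one pole at the origin → type 1 system. Treating each term separately:
  • 10: tracked with zero error.
  • 2t: e_ss = 2/K_v with K_v=26.25 → 8/105.
Total e_ss = 8/105.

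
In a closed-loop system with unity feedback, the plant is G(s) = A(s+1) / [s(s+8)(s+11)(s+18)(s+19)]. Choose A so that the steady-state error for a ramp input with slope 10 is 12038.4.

The open loop has one pole at the origin → type 1 system.
K_v = lim_{s→0} s·G(s) = A·1 / (8·11·18·19) = (1/30096)·A.
e_ss = 10/K_v = 12038.4 ⇒ K_v = 25/30096 ⇒ A = (25/30096)/(1/30096) = 25.

25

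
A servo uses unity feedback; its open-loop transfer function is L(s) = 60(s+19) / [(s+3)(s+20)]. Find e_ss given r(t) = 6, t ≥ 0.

System type = 0 (no poles at s=0).
K_p = lim_{s→0} L(s) = 60·19 / (3·20) = 19.
e_ss = 6/(1 + K_p) = 6/20 = 0.3.

0.3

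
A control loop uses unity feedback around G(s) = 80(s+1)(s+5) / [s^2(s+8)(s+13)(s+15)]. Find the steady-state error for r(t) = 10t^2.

G(s) has two factors of s in the denominator, so the system is type 2.
K_a = lim_{s→0} s^2·G(s) = 80·1·5 / (8·13·15) = 10/39.
r(t) = 10t^2 gives R(s) = 20/s^3.
e_ss = 20/K_a = 20/(10/39) = 78.

78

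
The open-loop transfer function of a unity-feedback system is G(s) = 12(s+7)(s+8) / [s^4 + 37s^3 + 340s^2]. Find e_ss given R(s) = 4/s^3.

Lowest-order denominator term is 340s^2, so the open loop has 2 poles at the origin → type 2 system.
K_a = lim_{s→0} s^2·G(s) = 12·7·8 / 340 = 168/85.
r(t) = 2t^2 gives R(s) = 4/s^3.
e_ss = 4/K_a = 4/(168/85) = 85/42.

85/42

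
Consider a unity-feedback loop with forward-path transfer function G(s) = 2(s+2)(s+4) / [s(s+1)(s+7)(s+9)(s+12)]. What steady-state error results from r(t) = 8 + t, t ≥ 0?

G(s) has one factor of s in the denominator, so the system is type 1. Taking each input component in turn:
  • 8: tracked with zero error.
  • t: e_ss = 1/K_v with K_v=4/189 → 47.25.
Total e_ss = 47.25.

47.25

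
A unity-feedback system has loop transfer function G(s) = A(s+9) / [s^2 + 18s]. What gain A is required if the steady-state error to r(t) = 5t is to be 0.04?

Factoring s from the denominator leaves a polynomial with constant term 18, so the system is type 1.
K_v = lim_{s→0} s·G(s) = A·9 / 18 = 0.5·A.
e_ss = 5/K_v = 0.04 ⇒ K_v = 125 ⇒ A = 125/0.5 = 250.

250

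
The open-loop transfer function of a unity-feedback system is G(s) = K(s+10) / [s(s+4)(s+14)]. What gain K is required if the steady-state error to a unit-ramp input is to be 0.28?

20

One free integrator in G(s): this is a type 1 system.
K_v = lim_{s→0} s·G(s) = K·10 / (4·14) = (5/28)·K.
e_ss = 1/K_v = 0.28 ⇒ K_v = 25/7 ⇒ K = (25/7)/(5/28) = 20.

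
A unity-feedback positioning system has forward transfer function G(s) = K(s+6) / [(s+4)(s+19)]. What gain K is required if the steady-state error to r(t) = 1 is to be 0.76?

The open loop has no poles at the origin → type 0 system.
K_p = lim_{s→0} G(s) = K·6 / (4·19) = (3/38)·K.
e_ss = 1/(1 + K_p) = 0.76 ⇒ 1 + (3/38)·K = 25/19 ⇒ K = 4.

4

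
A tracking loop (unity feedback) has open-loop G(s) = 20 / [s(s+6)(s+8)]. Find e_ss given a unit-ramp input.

2.4

G(s) has one factor of s in the denominator, so the system is type 1.
K_v = lim_{s→0} s·G(s) = 20 / (6·8) = 5/12.
e_ss = 1/K_v = 1/(5/12) = 2.4.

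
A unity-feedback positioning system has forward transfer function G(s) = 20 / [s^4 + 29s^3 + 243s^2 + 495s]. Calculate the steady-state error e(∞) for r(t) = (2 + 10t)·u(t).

Lowest-order denominator term is 495s, so the open loop has 1 pole at the origin → type 1 system. Treating each term separately:
  • 2: tracked with zero error.
  • 10t: e_ss = 10/K_v with K_v=4/99 → 247.5.
Total e_ss = 247.5.

247.5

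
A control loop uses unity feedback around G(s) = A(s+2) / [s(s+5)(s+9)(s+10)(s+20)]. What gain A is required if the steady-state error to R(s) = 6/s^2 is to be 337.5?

80

The open loop has one pole at the origin → type 1 system.
K_v = lim_{s→0} s·G(s) = A·2 / (5·9·10·20) = (1/4500)·A.
e_ss = 6/K_v = 337.5 ⇒ K_v = 4/225 ⇒ A = (4/225)/(1/4500) = 80.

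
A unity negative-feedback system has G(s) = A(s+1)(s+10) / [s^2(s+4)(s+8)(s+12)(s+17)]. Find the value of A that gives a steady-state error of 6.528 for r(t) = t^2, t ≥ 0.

System type = 2 (two poles at s=0).
K_a = lim_{s→0} s^2·G(s) = A·1·10 / (4·8·12·17) = (5/3264)·A.
e_ss = 2/K_a = 6.528 ⇒ K_a = 125/408 ⇒ A = (125/408)/(5/3264) = 200.

200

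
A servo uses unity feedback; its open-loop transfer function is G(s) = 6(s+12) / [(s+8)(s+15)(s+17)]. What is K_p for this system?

System type = 0 (no poles at s=0).
K_p = lim_{s→0} G(s) = 6·12 / (8·15·17) = 3/85.

3/85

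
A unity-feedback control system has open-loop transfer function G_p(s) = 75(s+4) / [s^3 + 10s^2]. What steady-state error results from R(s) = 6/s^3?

0.2

Lowest-order denominator term is 10s^2, so the open loop has 2 poles at the origin → type 2 system.
K_a = lim_{s→0} s^2·G_p(s) = 75·4 / 10 = 30.
r(t) = 3t^2 gives R(s) = 6/s^3.
e_ss = 6/K_a = 6/30 = 0.2.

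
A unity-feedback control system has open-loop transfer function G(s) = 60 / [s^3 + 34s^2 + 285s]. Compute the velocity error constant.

4/19

The denominator has no term below 285s — 1 pole at s=0, type 1.
K_v = lim_{s→0} s·G(s) = 60 / 285 = 4/19.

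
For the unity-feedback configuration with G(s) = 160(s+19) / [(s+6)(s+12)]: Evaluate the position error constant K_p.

No free integrators in G(s): this is a type 0 system.
K_p = lim_{s→0} G(s) = 160·19 / (6·12) = 380/9.

380/9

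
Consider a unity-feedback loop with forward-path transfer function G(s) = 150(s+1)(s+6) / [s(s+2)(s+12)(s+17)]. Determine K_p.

K_p = lim_{s→0} G(s); with 1 pole at the origin the limit diverges, so K_p = ∞.

infinity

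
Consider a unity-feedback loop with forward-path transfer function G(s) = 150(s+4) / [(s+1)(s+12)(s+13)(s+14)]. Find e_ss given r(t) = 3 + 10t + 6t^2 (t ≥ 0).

No free integrators in G(s): this is a type 0 system. Taking each input component in turn:
  • 3: e_ss = 3/(1+K_p) with K_p=25/91 → 273/116.
  • 10t: a type-0 system cannot track it, e_ss → ∞.
  • 6t^2: a type-0 system cannot track it, e_ss → ∞.
The unbounded component dominates.

infinity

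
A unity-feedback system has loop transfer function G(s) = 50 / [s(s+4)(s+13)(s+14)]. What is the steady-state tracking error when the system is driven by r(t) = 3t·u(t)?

43.68

The open loop has one pole at the origin → type 1 system.
K_v = lim_{s→0} s·G(s) = 50 / (4·13·14) = 25/364.
e_ss = 3/K_v = 3/(25/364) = 43.68.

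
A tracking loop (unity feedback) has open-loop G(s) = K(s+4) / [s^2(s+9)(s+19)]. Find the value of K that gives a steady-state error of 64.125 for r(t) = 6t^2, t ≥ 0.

8

Two free integrators in G(s): this is a type 2 system.
K_a = lim_{s→0} s^2·G(s) = K·4 / (9·19) = (4/171)·K.
e_ss = 12/K_a = 64.125 ⇒ K_a = 32/171 ⇒ K = (32/171)/(4/171) = 8.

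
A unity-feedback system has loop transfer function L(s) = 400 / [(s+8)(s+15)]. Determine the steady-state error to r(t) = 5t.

infinity

L(s) has no factors of s in the denominator, so the system is type 0.
K_v = lim_{s→0} s·L(s) = 0; the steady-state error to this ramp input grows without bound.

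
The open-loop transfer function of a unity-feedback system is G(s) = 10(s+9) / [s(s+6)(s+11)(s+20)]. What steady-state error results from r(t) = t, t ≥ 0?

The open loop has one pole at the origin → type 1 system.
K_v = lim_{s→0} s·G(s) = 10·9 / (6·11·20) = 3/44.
e_ss = 1/K_v = 1/(3/44) = 44/3.

44/3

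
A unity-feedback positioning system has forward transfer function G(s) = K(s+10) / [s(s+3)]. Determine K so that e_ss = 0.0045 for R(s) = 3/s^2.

The open loop has one pole at the origin → type 1 system.
K_v = lim_{s→0} s·G(s) = K·10 / (3) = (10/3)·K.
e_ss = 3/K_v = 0.0045 ⇒ K_v = 2000/3 ⇒ K = (2000/3)/(10/3) = 200.

200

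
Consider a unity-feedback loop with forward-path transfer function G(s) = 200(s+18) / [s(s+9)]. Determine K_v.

System type = 1 (one pole at s=0).
K_v = lim_{s→0} s·G(s) = 200·18 / (9) = 400.

400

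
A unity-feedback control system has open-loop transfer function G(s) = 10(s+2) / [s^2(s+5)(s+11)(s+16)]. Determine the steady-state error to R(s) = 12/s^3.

528

The open loop has two poles at the origin → type 2 system.
K_a = lim_{s→0} s^2·G(s) = 10·2 / (5·11·16) = 1/44.
r(t) = 6t^2 gives R(s) = 12/s^3.
e_ss = 12/K_a = 12/(1/44) = 528.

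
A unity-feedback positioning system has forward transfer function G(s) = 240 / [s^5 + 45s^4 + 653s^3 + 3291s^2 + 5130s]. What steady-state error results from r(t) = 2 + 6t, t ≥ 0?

Lowest-order denominator term is 5130s, so the open loop has 1 pole at the origin → type 1 system. By superposition:
  • 2: tracked with zero error.
  • 6t: e_ss = 6/K_v with K_v=8/171 → 128.25.
Total e_ss = 128.25.

128.25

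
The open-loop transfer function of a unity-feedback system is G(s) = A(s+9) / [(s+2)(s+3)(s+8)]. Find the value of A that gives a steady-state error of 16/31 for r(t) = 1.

No free integrators in G(s): this is a type 0 system.
K_p = lim_{s→0} G(s) = A·9 / (2·3·8) = 0.1875·A.
e_ss = 1/(1 + K_p) = 16/31 ⇒ 1 + 0.1875·A = 1.9375 ⇒ A = 5.

5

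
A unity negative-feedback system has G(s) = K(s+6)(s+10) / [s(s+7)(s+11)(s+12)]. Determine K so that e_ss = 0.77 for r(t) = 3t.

The open loop has one pole at the origin → type 1 system.
K_v = lim_{s→0} s·G(s) = K·6·10 / (7·11·12) = (5/77)·K.
e_ss = 3/K_v = 0.77 ⇒ K_v = 300/77 ⇒ K = (300/77)/(5/77) = 60.

60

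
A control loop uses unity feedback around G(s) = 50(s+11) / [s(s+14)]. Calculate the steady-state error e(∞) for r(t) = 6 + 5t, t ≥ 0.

7/55

System type = 1 (one pole at s=0). Taking each input component in turn:
  • 6: tracked with zero error.
  • 5t: e_ss = 5/K_v with K_v=275/7 → 7/55.
Total e_ss = 7/55.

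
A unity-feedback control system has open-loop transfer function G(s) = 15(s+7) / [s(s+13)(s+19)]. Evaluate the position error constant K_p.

K_p = lim_{s→0} G(s); with 1 pole at the origin the limit diverges, so K_p = ∞.

infinity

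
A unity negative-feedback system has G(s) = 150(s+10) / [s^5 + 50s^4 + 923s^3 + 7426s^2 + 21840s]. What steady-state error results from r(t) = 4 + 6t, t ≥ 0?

Factoring s from the denominator leaves a polynomial with constant term 21840, so the system is type 1. By superposition:
  • 4: tracked with zero error.
  • 6t: e_ss = 6/K_v with K_v=25/364 → 87.36.
Total e_ss = 87.36.

87.36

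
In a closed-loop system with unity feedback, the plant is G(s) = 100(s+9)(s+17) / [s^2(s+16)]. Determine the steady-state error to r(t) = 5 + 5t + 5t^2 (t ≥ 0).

8/765

Two free integrators in G(s): this is a type 2 system. By superposition:
  • 5: tracked with zero error.
  • 5t: tracked with zero error.
  • 5t^2: e_ss = 10/K_a with K_a=956.25 → 8/765.
Total e_ss = 8/765.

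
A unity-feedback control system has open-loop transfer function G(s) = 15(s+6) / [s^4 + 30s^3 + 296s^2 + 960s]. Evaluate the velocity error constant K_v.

3/32

Lowest-order denominator term is 960s, so the open loop has 1 pole at the origin → type 1 system.
K_v = lim_{s→0} s·G(s) = 15·6 / 960 = 3/32.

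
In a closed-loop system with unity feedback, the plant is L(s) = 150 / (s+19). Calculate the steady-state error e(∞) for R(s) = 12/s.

228/169

The open loop has no poles at the origin → type 0 system.
K_p = lim_{s→0} L(s) = 150 / (19) = 150/19.
e_ss = 12/(1 + K_p) = 12/(169/19) = 228/169.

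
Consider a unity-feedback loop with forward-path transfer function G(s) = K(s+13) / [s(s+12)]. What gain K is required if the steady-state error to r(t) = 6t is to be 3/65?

The open loop has one pole at the origin → type 1 system.
K_v = lim_{s→0} s·G(s) = K·13 / (12) = (13/12)·K.
e_ss = 6/K_v = 3/65 ⇒ K_v = 130 ⇒ K = 130/(13/12) = 120.

120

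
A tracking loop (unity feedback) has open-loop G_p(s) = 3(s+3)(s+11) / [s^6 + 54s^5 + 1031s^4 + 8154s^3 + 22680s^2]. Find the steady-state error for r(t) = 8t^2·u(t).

Lowest-order denominator term is 22680s^2, so the open loop has 2 poles at the origin → type 2 system.
K_a = lim_{s→0} s^2·G_p(s) = 3·3·11 / 22680 = 11/2520.
r(t) = 8t^2 gives R(s) = 16/s^3.
e_ss = 16/K_a = 16/(11/2520) = 40320/11.

40320/11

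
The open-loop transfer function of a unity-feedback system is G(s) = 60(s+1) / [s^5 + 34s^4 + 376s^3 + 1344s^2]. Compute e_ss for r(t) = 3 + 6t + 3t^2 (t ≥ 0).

134.4

Lowest-order denominator term is 1344s^2, so the open loop has 2 poles at the origin → type 2 system. Taking each input component in turn:
  • 3: tracked with zero error.
  • 6t: tracked with zero error.
  • 3t^2: e_ss = 6/K_a with K_a=5/112 → 134.4.
Total e_ss = 134.4.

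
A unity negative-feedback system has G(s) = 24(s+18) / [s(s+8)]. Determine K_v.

54

One free integrator in G(s): this is a type 1 system.
K_v = lim_{s→0} s·G(s) = 24·18 / (8) = 54.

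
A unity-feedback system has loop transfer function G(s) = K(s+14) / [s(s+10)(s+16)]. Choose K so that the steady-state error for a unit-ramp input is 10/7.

8

One free integrator in G(s): this is a type 1 system.
K_v = lim_{s→0} s·G(s) = K·14 / (10·16) = 0.0875·K.
e_ss = 1/K_v = 10/7 ⇒ K_v = 0.7 ⇒ K = 0.7/0.0875 = 8.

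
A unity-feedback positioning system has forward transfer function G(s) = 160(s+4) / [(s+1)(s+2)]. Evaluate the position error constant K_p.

320

The open loop has no poles at the origin → type 0 system.
K_p = lim_{s→0} G(s) = 160·4 / (1·2) = 320.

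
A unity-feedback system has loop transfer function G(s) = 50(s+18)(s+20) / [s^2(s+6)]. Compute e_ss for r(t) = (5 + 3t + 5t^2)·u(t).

G(s) has two factors of s in the denominator, so the system is type 2. Taking each input component in turn:
  • 5: tracked with zero error.
  • 3t: tracked with zero error.
  • 5t^2: e_ss = 10/K_a with K_a=3000 → 1/300.
Total e_ss = 1/300.

1/300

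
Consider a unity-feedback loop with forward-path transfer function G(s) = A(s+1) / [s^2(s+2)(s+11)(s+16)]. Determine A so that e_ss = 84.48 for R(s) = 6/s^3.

25

The open loop has two poles at the origin → type 2 system.
K_a = lim_{s→0} s^2·G(s) = A·1 / (2·11·16) = (1/352)·A.
e_ss = 6/K_a = 84.48 ⇒ K_a = 25/352 ⇒ A = (25/352)/(1/352) = 25.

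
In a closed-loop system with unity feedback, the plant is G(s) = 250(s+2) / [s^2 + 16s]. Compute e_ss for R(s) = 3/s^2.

0.096

Lowest-order denominator term is 16s, so the open loop has 1 pole at the origin → type 1 system.
K_v = lim_{s→0} s·G(s) = 250·2 / 16 = 31.25.
e_ss = 3/K_v = 3/31.25 = 0.096.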